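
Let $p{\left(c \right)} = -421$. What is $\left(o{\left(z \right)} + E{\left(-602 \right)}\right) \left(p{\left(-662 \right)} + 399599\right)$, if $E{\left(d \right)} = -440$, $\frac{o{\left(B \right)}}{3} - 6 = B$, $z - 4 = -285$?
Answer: $-504960170$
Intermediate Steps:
$z = -281$ ($z = 4 - 285 = -281$)
$o{\left(B \right)} = 18 + 3 B$
$\left(o{\left(z \right)} + E{\left(-602 \right)}\right) \left(p{\left(-662 \right)} + 399599\right) = \left(\left(18 + 3 \left(-281\right)\right) - 440\right) \left(-421 + 399599\right) = \left(\left(18 - 843\right) - 440\right) 399178 = \left(-825 - 440\right) 399178 = \left(-1265\right) 399178 = -504960170$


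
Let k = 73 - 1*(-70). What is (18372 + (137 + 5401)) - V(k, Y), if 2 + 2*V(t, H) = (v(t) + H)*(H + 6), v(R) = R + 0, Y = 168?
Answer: -3146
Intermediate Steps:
k = 143 (k = 73 + 70 = 143)
v(R) = R
V(t, H) = -1 + (6 + H)*(H + t)/2 (V(t, H) = -1 + ((t + H)*(H + 6))/2 = -1 + ((H + t)*(6 + H))/2 = -1 + ((6 + H)*(H + t))/2 = -1 + (6 + H)*(H + t)/2)
(18372 + (137 + 5401)) - V(k, Y) = (18372 + (137 + 5401)) - (-1 + (½)*168² + 3*168 + 3*143 + (½)*168*143) = (18372 + 5538) - (-1 + (½)*28224 + 504 + 429 + 12012) = 23910 - (-1 + 14112 + 504 + 429 + 12012) = 23910 - 1*27056 = 23910 - 27056 = -3146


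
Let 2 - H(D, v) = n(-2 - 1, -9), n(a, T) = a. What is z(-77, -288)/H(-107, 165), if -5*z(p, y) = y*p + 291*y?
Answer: 61632/25 ≈ 2465.3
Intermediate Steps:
z(p, y) = -291*y/5 - p*y/5 (z(p, y) = -(y*p + 291*y)/5 = -(p*y + 291*y)/5 = -(291*y + p*y)/5 = -291*y/5 - p*y/5)
H(D, v) = 5 (H(D, v) = 2 - (-2 - 1) = 2 - 1*(-3) = 2 + 3 = 5)
z(-77, -288)/H(-107, 165) = -⅕*(-288)*(291 - 77)/5 = -⅕*(-288)*214*(⅕) = (61632/5)*(⅕) = 61632/25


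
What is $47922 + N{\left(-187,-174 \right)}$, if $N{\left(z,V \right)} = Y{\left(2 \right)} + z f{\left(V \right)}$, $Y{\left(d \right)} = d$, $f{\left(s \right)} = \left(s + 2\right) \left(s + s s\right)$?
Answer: $968248652$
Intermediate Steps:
$f{\left(s \right)} = \left(2 + s\right) \left(s + s^{2}\right)$
$N{\left(z,V \right)} = 2 + V z \left(2 + V^{2} + 3 V\right)$ ($N{\left(z,V \right)} = 2 + z V \left(2 + V^{2} + 3 V\right) = 2 + V z \left(2 + V^{2} + 3 V\right)$)
$47922 + N{\left(-187,-174 \right)} = 47922 - \left(-2 - 32538 \left(2 + \left(-174\right)^{2} + 3 \left(-174\right)\right)\right) = 47922 - \left(-2 - 32538 \left(2 + 30276 - 522\right)\right) = 47922 - \left(-2 - 968200728\right) = 47922 + \left(2 + 968200728\right) = 47922 + 968200730 = 968248652$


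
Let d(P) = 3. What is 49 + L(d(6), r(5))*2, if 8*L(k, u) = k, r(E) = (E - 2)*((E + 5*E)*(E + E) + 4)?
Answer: 199/4 ≈ 49.750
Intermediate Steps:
r(E) = (-2 + E)*(4 + 12*E**2) (r(E) = (-2 + E)*((6*E)*(2*E) + 4) = (-2 + E)*(12*E**2 + 4) = (-2 + E)*(4 + 12*E**2))
L(k, u) = k/8
49 + L(d(6), r(5))*2 = 49 + ((1/8)*3)*2 = 49 + (3/8)*2 = 49 + 3/4 = 199/4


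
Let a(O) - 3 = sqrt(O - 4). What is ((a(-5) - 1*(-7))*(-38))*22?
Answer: -8360 - 2508*I ≈ -8360.0 - 2508.0*I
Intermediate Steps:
a(O) = 3 + sqrt(-4 + O) (a(O) = 3 + sqrt(O - 4) = 3 + sqrt(-4 + O))
((a(-5) - 1*(-7))*(-38))*22 = (((3 + sqrt(-4 - 5)) - 1*(-7))*(-38))*22 = (((3 + sqrt(-9)) + 7)*(-38))*22 = (((3 + 3*I) + 7)*(-38))*22 = ((10 + 3*I)*(-38))*22 = (-380 - 114*I)*22 = -8360 - 2508*I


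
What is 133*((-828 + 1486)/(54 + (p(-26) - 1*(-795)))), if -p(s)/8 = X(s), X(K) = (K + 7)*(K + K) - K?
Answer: -87514/7263 ≈ -12.049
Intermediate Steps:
X(K) = -K + 2*K*(7 + K) (X(K) = (7 + K)*(2*K) - K = 2*K*(7 + K) - K = -K + 2*K*(7 + K))
p(s) = -8*s*(13 + 2*s)
133*((-828 + 1486)/(54 + (p(-26) - 1*(-795)))) = 133*((-828 + 1486)/(54 + (-8*(-26)*(13 + 2*(-26)) - 1*(-795)))) = 133*(658/(54 + (-8*(-26)*(13 - 52) + 795))) = 133*(658/(54 + (-8*(-26)*(-39) + 795))) = 133*(658/(54 + (-8112 + 795))) = 133*(658/(54 - 7317)) = 133*(658/(-7263)) = 133*(658*(-1/7263)) = 133*(-658/7263) = -87514/7263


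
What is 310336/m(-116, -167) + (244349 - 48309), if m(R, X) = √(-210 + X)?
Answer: 196040 - 23872*I*√377/29 ≈ 1.9604e+5 - 15983.0*I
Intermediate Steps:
310336/m(-116, -167) + (244349 - 48309) = 310336/(√(-210 - 167)) + (244349 - 48309) = 310336/(√(-377)) + 196040 = 310336/((I*√377)) + 196040 = 310336*(-I*√377/377) + 196040 = -23872*I*√377/29 + 196040 = 196040 - 23872*I*√377/29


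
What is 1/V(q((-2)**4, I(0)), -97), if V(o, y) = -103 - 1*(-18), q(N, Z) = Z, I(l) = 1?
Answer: -1/85 ≈ -0.011765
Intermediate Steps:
V(o, y) = -85 (V(o, y) = -103 + 18 = -85)
1/V(q((-2)**4, I(0)), -97) = 1/(-85) = -1/85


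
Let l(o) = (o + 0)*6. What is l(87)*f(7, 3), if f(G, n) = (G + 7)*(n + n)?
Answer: 43848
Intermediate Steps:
f(G, n) = 2*n*(7 + G) (f(G, n) = (7 + G)*(2*n) = 2*n*(7 + G))
l(o) = 6*o (l(o) = o*6 = 6*o)
l(87)*f(7, 3) = (6*87)*(2*3*(7 + 7)) = 522*(2*3*14) = 522*84 = 43848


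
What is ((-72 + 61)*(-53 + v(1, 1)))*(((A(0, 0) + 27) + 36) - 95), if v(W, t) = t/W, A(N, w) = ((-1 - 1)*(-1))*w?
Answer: -18304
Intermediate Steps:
A(N, w) = 2*w (A(N, w) = (-2*(-1))*w = 2*w)
((-72 + 61)*(-53 + v(1, 1)))*(((A(0, 0) + 27) + 36) - 95) = ((-72 + 61)*(-53 + 1/1))*(((2*0 + 27) + 36) - 95) = (-11*(-53 + 1*1))*(((0 + 27) + 36) - 95) = (-11*(-53 + 1))*((27 + 36) - 95) = (-11*(-52))*(63 - 95) = 572*(-32) = -18304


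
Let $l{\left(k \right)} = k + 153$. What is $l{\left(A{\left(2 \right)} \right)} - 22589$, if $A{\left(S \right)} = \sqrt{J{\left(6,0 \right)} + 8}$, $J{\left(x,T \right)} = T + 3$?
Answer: $-22436 + \sqrt{11} \approx -22433.0$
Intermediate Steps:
$J{\left(x,T \right)} = 3 + T$
$A{\left(S \right)} = \sqrt{11}$ ($A{\left(S \right)} = \sqrt{\left(3 + 0\right) + 8} = \sqrt{3 + 8} = \sqrt{11}$)
$l{\left(k \right)} = 153 + k$
$l{\left(A{\left(2 \right)} \right)} - 22589 = \left(153 + \sqrt{11}\right) - 22589 = -22436 + \sqrt{11}$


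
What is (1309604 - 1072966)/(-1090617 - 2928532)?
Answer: -236638/4019149 ≈ -0.058878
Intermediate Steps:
(1309604 - 1072966)/(-1090617 - 2928532) = 236638/(-4019149) = 236638*(-1/4019149) = -236638/4019149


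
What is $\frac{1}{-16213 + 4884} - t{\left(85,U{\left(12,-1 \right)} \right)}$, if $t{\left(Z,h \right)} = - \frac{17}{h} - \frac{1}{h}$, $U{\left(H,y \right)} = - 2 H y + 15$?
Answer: $\frac{67961}{147277} \approx 0.46145$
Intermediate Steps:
$U{\left(H,y \right)} = 15 - 2 H y$ ($U{\left(H,y \right)} = - 2 H y + 15 = 15 - 2 H y$)
$t{\left(Z,h \right)} = - \frac{18}{h}$
$\frac{1}{-16213 + 4884} - t{\left(85,U{\left(12,-1 \right)} \right)} = \frac{1}{-16213 + 4884} - - \frac{18}{15 - 24 \left(-1\right)} = \frac{1}{-11329} - - \frac{18}{15 + 24} = - \frac{1}{11329} - - \frac{18}{39} = - \frac{1}{11329} - \left(-18\right) \frac{1}{39} = - \frac{1}{11329} - - \frac{6}{13} = - \frac{1}{11329} + \frac{6}{13} = \frac{67961}{147277}$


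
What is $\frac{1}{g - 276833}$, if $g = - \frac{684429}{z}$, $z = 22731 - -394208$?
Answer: $- \frac{416939}{115423158616} \approx -3.6123 \cdot 10^{-6}$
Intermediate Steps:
$z = 416939$ ($z = 22731 + 394208 = 416939$)
$g = - \frac{684429}{416939} \approx -1.6416$
$\frac{1}{g - 276833} = \frac{1}{- \frac{684429}{416939} - 276833} = \frac{1}{- \frac{115423158616}{416939}} = - \frac{416939}{115423158616}$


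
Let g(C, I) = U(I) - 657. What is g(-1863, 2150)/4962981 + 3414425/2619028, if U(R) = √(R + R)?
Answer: 5648001899843/4332728734156 + 10*√43/4962981 ≈ 1.3036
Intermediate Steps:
U(R) = √2*√R (U(R) = √(2*R) = √2*√R)
g(C, I) = -657 + √2*√I (g(C, I) = √2*√I - 657 = -657 + √2*√I)
g(-1863, 2150)/4962981 + 3414425/2619028 = (-657 + √2*√2150)/4962981 + 3414425/2619028 = (-657 + √2*(5*√86))*(1/4962981) + 3414425*(1/2619028) = (-657 + 10*√43)*(1/4962981) + 3414425/2619028 = (-219/1654327 + 10*√43/4962981) + 3414425/2619028 = 5648001899843/4332728734156 + 10*√43/4962981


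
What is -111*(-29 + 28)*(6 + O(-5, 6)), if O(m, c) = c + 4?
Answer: 1776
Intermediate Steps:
O(m, c) = 4 + c
-111*(-29 + 28)*(6 + O(-5, 6)) = -111*(-29 + 28)*(6 + (4 + 6)) = -(-111)*(6 + 10) = -(-111)*16 = -111*(-16) = 1776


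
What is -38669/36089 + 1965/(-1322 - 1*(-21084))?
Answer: -693261893/713190818 ≈ -0.97206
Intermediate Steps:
-38669/36089 + 1965/(-1322 - 1*(-21084)) = -38669*1/36089 + 1965/(-1322 + 21084) = -38669/36089 + 1965/19762 = -693261893/713190818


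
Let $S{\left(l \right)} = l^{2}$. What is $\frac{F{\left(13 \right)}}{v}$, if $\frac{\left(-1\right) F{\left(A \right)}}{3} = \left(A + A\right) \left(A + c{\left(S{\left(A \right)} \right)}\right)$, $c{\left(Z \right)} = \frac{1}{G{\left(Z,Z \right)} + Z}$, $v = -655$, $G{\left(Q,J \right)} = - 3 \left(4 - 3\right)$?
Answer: $\frac{84201}{54365} \approx 1.5488$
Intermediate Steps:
$G{\left(Q,J \right)} = -3$ ($G{\left(Q,J \right)} = \left(-3\right) 1 = -3$)
$c{\left(Z \right)} = \frac{1}{-3 + Z}$
$F{\left(A \right)} = - 6 A \left(A + \frac{1}{-3 + A^{2}}\right)$ ($F{\left(A \right)} = - 3 \left(A + A\right) \left(A + \frac{1}{-3 + A^{2}}\right) = - 3 \cdot 2 A \left(A + \frac{1}{-3 + A^{2}}\right) = - 6 A \left(A + \frac{1}{-3 + A^{2}}\right)$)
$\frac{F{\left(13 \right)}}{v} = \frac{6 \cdot 13 \frac{1}{-3 + 13^{2}} \left(-1 - 13^{3} + 3 \cdot 13\right)}{-655} = 6 \cdot 13 \frac{1}{-3 + 169} \left(-1 - 2197 + 39\right) \left(- \frac{1}{655}\right) = 6 \cdot 13 \cdot \frac{1}{166} \left(-1 - 2197 + 39\right) \left(- \frac{1}{655}\right) = 6 \cdot 13 \cdot \frac{1}{166} \left(-2159\right) \left(- \frac{1}{655}\right) = \left(- \frac{84201}{83}\right) \left(- \frac{1}{655}\right) = \frac{84201}{54365}$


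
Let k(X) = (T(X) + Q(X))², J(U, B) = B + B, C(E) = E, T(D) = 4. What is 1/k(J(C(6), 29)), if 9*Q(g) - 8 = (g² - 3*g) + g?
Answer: 81/10837264 ≈ 7.4742e-6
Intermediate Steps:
Q(g) = 8/9 - 2*g/9 + g²/9 (Q(g) = 8/9 + ((g² - 3*g) + g)/9 = 8/9 + (g² - 2*g)/9 = 8/9 + (-2*g/9 + g²/9) = 8/9 - 2*g/9 + g²/9)
J(U, B) = 2*B
k(X) = (44/9 - 2*X/9 + X²/9)² (k(X) = (4 + (8/9 - 2*X/9 + X²/9))² = (44/9 - 2*X/9 + X²/9)²)
1/k(J(C(6), 29)) = 1/((44 + (2*29)² - 4*29)²/81) = 1/((44 + 58² - 2*58)²/81) = 1/((44 + 3364 - 116)²/81) = 1/((1/81)*3292²) = 1/((1/81)*10837264) = 1/(10837264/81) = 81/10837264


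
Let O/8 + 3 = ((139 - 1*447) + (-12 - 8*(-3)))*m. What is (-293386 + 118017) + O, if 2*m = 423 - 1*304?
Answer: -316289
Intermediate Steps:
m = 119/2 (m = (423 - 1*304)/2 = (423 - 304)/2 = (1/2)*119 = 119/2 ≈ 59.500)
O = -140920 (O = -24 + 8*(((139 - 1*447) + (-12 - 8*(-3)))*(119/2)) = -24 + 8*(((139 - 447) + (-12 + 24))*(119/2)) = -24 + 8*((-308 + 12)*(119/2)) = -24 + 8*(-296*119/2) = -24 + 8*(-17612) = -24 - 140896 = -140920)
(-293386 + 118017) + O = (-293386 + 118017) - 140920 = -175369 - 140920 = -316289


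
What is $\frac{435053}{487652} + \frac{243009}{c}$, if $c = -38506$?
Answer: $- \frac{3913525925}{722212612} \approx -5.4188$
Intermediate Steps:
$\frac{435053}{487652} + \frac{243009}{c} = \frac{435053}{487652} + \frac{243009}{-38506} = 435053 \cdot \frac{1}{487652} + 243009 \left(- \frac{1}{38506}\right) = \frac{435053}{487652} - \frac{18693}{2962} = - \frac{3913525925}{722212612}$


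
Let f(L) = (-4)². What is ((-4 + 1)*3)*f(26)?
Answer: -144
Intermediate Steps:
f(L) = 16
((-4 + 1)*3)*f(26) = ((-4 + 1)*3)*16 = -3*3*16 = -9*16 = -144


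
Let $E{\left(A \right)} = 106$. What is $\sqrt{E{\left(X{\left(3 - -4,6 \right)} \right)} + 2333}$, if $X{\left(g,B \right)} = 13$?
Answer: $3 \sqrt{271} \approx 49.386$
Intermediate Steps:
$\sqrt{E{\left(X{\left(3 - -4,6 \right)} \right)} + 2333} = \sqrt{106 + 2333} = \sqrt{2439} = 3 \sqrt{271}$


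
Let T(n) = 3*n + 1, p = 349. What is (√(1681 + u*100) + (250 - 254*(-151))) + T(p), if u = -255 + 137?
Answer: 39652 + I*√10119 ≈ 39652.0 + 100.59*I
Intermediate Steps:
u = -118
T(n) = 1 + 3*n
(√(1681 + u*100) + (250 - 254*(-151))) + T(p) = (√(1681 - 118*100) + (250 - 254*(-151))) + (1 + 3*349) = (√(1681 - 11800) + (250 + 38354)) + (1 + 1047) = (√(-10119) + 38604) + 1048 = (I*√10119 + 38604) + 1048 = (38604 + I*√10119) + 1048 = 39652 + I*√10119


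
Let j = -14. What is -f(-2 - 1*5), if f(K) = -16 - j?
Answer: 2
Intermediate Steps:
f(K) = -2 (f(K) = -16 - 1*(-14) = -16 + 14 = -2)
-f(-2 - 1*5) = -1*(-2) = 2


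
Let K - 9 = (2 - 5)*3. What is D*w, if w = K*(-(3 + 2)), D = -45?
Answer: 0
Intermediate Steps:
K = 0 (K = 9 + (2 - 5)*3 = 9 - 3*3 = 9 - 9 = 0)
w = 0 (w = 0*(-(3 + 2)) = 0*(-1*5) = 0*(-5) = 0)
D*w = -45*0 = 0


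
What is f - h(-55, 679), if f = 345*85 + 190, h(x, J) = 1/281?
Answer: 8293714/281 ≈ 29515.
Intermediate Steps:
h(x, J) = 1/281
f = 29515 (f = 29325 + 190 = 29515)
f - h(-55, 679) = 29515 - 1*1/281 = 29515 - 1/281 = 8293714/281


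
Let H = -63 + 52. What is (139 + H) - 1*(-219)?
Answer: 347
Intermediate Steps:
H = -11
(139 + H) - 1*(-219) = (139 - 11) - 1*(-219) = 128 + 219 = 347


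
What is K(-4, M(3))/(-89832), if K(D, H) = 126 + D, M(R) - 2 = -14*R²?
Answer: -61/44916 ≈ -0.0013581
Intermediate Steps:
M(R) = 2 - 14*R²
K(-4, M(3))/(-89832) = (126 - 4)/(-89832) = 122*(-1/89832) = -61/44916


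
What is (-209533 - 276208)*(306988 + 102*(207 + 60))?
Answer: -162345328502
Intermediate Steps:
(-209533 - 276208)*(306988 + 102*(207 + 60)) = -485741*(306988 + 102*267) = -485741*(306988 + 27234) = -485741*334222 = -162345328502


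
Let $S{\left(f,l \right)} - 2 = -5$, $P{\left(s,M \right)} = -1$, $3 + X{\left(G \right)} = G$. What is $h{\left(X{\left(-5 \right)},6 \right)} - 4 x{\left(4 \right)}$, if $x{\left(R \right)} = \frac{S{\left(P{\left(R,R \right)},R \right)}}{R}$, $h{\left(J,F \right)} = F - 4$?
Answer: $5$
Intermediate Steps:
$X{\left(G \right)} = -3 + G$
$S{\left(f,l \right)} = -3$ ($S{\left(f,l \right)} = 2 - 5 = -3$)
$h{\left(J,F \right)} = -4 + F$
$x{\left(R \right)} = - \frac{3}{R}$
$h{\left(X{\left(-5 \right)},6 \right)} - 4 x{\left(4 \right)} = \left(-4 + 6\right) - 4 \left(- \frac{3}{4}\right) = 2 - 4 \left(\left(-3\right) \frac{1}{4}\right) = 2 - -3 = 2 + 3 = 5$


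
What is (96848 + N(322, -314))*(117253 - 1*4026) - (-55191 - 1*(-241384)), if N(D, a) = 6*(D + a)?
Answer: 10971057199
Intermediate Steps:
N(D, a) = 6*D + 6*a
(96848 + N(322, -314))*(117253 - 1*4026) - (-55191 - 1*(-241384)) = (96848 + (6*322 + 6*(-314)))*(117253 - 1*4026) - (-55191 - 1*(-241384)) = (96848 + (1932 - 1884))*(117253 - 4026) - (-55191 + 241384) = (96848 + 48)*113227 - 1*186193 = 96896*113227 - 186193 = 10971243392 - 186193 = 10971057199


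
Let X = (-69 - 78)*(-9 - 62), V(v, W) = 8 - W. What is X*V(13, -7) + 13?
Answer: 156568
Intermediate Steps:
X = 10437 (X = -147*(-71) = 10437)
X*V(13, -7) + 13 = 10437*(8 - 1*(-7)) + 13 = 10437*(8 + 7) + 13 = 10437*15 + 13 = 156555 + 13 = 156568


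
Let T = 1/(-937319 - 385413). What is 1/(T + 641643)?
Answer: 1322732/848721728675 ≈ 1.5585e-6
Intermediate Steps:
T = -1/1322732 (T = 1/(-1322732) = -1/1322732 ≈ -7.5601e-7)
1/(T + 641643) = 1/(-1/1322732 + 641643) = 1/(848721728675/1322732) = 1322732/848721728675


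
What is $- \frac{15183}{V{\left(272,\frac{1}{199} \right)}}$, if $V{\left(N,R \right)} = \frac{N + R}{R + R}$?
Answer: $- \frac{10122}{18043} \approx -0.56099$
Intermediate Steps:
$V{\left(N,R \right)} = \frac{N + R}{2 R}$
$- \frac{15183}{V{\left(272,\frac{1}{199} \right)}} = - \frac{15183}{\frac{1}{2} \frac{1}{\frac{1}{199}} \left(272 + \frac{1}{199}\right)} = - \frac{15183}{\frac{1}{2} \cdot 199 \cdot \frac{54129}{199}} = - \frac{15183}{\frac{54129}{2}} = \left(-15183\right) \frac{2}{54129} = - \frac{10122}{18043}$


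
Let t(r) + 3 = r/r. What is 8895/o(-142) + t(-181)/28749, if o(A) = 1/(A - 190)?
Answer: -84899821862/28749 ≈ -2.9531e+6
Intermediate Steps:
t(r) = -2 (t(r) = -3 + r/r = -3 + 1 = -2)
o(A) = 1/(-190 + A)
8895/o(-142) + t(-181)/28749 = 8895/(1/(-190 - 142)) - 2/28749 = 8895/(1/(-332)) - 2*1/28749 = 8895/(-1/332) - 2/28749 = 8895*(-332) - 2/28749 = -2953140 - 2/28749 = -84899821862/28749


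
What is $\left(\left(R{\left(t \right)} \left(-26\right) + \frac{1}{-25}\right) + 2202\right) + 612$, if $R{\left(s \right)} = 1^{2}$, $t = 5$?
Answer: $\frac{69699}{25} \approx 2788.0$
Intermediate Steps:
$R{\left(s \right)} = 1$
$\left(\left(R{\left(t \right)} \left(-26\right) + \frac{1}{-25}\right) + 2202\right) + 612 = \left(\left(1 \left(-26\right) + \frac{1}{-25}\right) + 2202\right) + 612 = \left(\left(-26 - \frac{1}{25}\right) + 2202\right) + 612 = \left(- \frac{651}{25} + 2202\right) + 612 = \frac{54399}{25} + 612 = \frac{69699}{25}$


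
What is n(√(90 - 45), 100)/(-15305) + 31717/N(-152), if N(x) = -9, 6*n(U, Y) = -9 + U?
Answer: -970857343/275490 - √5/30610 ≈ -3524.1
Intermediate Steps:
n(U, Y) = -3/2 + U/6 (n(U, Y) = (-9 + U)/6 = -3/2 + U/6)
n(√(90 - 45), 100)/(-15305) + 31717/N(-152) = (-3/2 + √(90 - 45)/6)/(-15305) + 31717/(-9) = (-3/2 + √45/6)*(-1/15305) + 31717*(-⅑) = (-3/2 + (3*√5)/6)*(-1/15305) - 31717/9 = (-3/2 + √5/2)*(-1/15305) - 31717/9 = (3/30610 - √5/30610) - 31717/9 = -970857343/275490 - √5/30610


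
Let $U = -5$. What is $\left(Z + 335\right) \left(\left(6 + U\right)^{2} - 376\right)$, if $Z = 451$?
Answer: $-294750$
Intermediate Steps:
$\left(Z + 335\right) \left(\left(6 + U\right)^{2} - 376\right) = \left(451 + 335\right) \left(\left(6 - 5\right)^{2} - 376\right) = 786 \left(1^{2} - 376\right) = 786 \left(1 - 376\right) = 786 \left(-375\right) = -294750$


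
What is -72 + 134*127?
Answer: 16946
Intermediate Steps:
-72 + 134*127 = -72 + 17018 = 16946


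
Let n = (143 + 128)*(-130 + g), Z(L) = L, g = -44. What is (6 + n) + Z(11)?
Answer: -47137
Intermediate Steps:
n = -47154 (n = (143 + 128)*(-130 - 44) = 271*(-174) = -47154)
(6 + n) + Z(11) = (6 - 47154) + 11 = -47148 + 11 = -47137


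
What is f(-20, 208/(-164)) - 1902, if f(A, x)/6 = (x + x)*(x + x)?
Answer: -3132366/1681 ≈ -1863.4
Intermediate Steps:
f(A, x) = 24*x² (f(A, x) = 6*((x + x)*(x + x)) = 6*((2*x)*(2*x)) = 6*(4*x²) = 24*x²)
f(-20, 208/(-164)) - 1902 = 24*(208/(-164))² - 1902 = 24*(208*(-1/164))² - 1902 = 24*(-52/41)² - 1902 = 24*(2704/1681) - 1902 = 64896/1681 - 1902 = -3132366/1681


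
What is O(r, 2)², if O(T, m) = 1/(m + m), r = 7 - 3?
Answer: 1/16 ≈ 0.062500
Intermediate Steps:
r = 4
O(T, m) = 1/(2*m)
O(r, 2)² = ((½)/2)² = ((½)*(½))² = (¼)² = 1/16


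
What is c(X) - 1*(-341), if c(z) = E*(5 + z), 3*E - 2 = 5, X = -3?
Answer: 1037/3 ≈ 345.67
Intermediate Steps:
E = 7/3 (E = ⅔ + (⅓)*5 = ⅔ + 5/3 = 7/3 ≈ 2.3333)
c(z) = 35/3 + 7*z/3 (c(z) = 7*(5 + z)/3 = 35/3 + 7*z/3)
c(X) - 1*(-341) = (35/3 + (7/3)*(-3)) - 1*(-341) = (35/3 - 7) + 341 = 14/3 + 341 = 1037/3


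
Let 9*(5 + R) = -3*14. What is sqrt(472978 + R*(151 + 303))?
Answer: 2*sqrt(1054326)/3 ≈ 684.54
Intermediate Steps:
R = -29/3 (R = -5 + (-3*14)/9 = -5 + (1/9)*(-42) = -5 - 14/3 = -29/3 ≈ -9.6667)
sqrt(472978 + R*(151 + 303)) = sqrt(472978 - 29*(151 + 303)/3) = sqrt(472978 - 29/3*454) = sqrt(472978 - 13166/3) = sqrt(1405768/3) = 2*sqrt(1054326)/3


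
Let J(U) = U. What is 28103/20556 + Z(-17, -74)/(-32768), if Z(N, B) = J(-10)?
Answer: 115135583/84197376 ≈ 1.3674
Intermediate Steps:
Z(N, B) = -10
28103/20556 + Z(-17, -74)/(-32768) = 28103/20556 - 10/(-32768) = 28103*(1/20556) - 10*(-1/32768) = 28103/20556 + 5/16384 = 115135583/84197376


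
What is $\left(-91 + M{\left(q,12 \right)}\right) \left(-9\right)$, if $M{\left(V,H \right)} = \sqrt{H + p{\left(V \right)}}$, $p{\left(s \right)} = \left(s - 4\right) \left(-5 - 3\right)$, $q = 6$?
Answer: $819 - 18 i \approx 819.0 - 18.0 i$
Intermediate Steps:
$p{\left(s \right)} = 32 - 8 s$ ($p{\left(s \right)} = \left(-4 + s\right) \left(-8\right) = 32 - 8 s$)
$M{\left(V,H \right)} = \sqrt{32 + H - 8 V}$ ($M{\left(V,H \right)} = \sqrt{H - \left(-32 + 8 V\right)} = \sqrt{32 + H - 8 V}$)
$\left(-91 + M{\left(q,12 \right)}\right) \left(-9\right) = \left(-91 + \sqrt{32 + 12 - 48}\right) \left(-9\right) = \left(-91 + \sqrt{-4}\right) \left(-9\right) = \left(-91 + 2 i\right) \left(-9\right) = 819 - 18 i$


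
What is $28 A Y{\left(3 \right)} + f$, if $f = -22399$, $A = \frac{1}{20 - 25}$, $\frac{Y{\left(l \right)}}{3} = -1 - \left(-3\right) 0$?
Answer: $- \frac{111911}{5} \approx -22382.0$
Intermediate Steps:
$Y{\left(l \right)} = -3$ ($Y{\left(l \right)} = 3 \left(-1 - \left(-3\right) 0\right) = 3 \left(-1 - 0\right) = 3 \left(-1 + 0\right) = 3 \left(-1\right) = -3$)
$A = - \frac{1}{5}$ ($A = \frac{1}{-5} = - \frac{1}{5} \approx -0.2$)
$28 A Y{\left(3 \right)} + f = 28 \left(- \frac{1}{5}\right) \left(-3\right) - 22399 = \left(- \frac{28}{5}\right) \left(-3\right) - 22399 = \frac{84}{5} - 22399 = - \frac{111911}{5}$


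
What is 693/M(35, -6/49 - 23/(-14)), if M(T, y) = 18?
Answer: 77/2 ≈ 38.500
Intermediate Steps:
693/M(35, -6/49 - 23/(-14)) = 693/18 = 693*(1/18) = 77/2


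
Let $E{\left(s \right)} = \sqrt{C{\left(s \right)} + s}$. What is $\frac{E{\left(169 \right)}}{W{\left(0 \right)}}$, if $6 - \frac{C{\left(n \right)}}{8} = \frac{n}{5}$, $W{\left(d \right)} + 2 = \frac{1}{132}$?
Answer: $- \frac{132 i \sqrt{1335}}{1315} \approx - 3.6677 i$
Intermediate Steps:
$W{\left(d \right)} = - \frac{263}{132}$ ($W{\left(d \right)} = -2 + \frac{1}{132} = - \frac{263}{132}$)
$C{\left(n \right)} = 48 - \frac{8 n}{5}$ ($C{\left(n \right)} = 48 - 8 \frac{n}{5} = 48 - \frac{8 n}{5}$)
$E{\left(s \right)} = \sqrt{48 - \frac{3 s}{5}}$ ($E{\left(s \right)} = \sqrt{\left(48 - \frac{8 s}{5}\right) + s} = \sqrt{48 - \frac{3 s}{5}}$)
$\frac{E{\left(169 \right)}}{W{\left(0 \right)}} = \frac{\frac{1}{5} \sqrt{1200 - 2535}}{- \frac{263}{132}} = \frac{\sqrt{1200 - 2535}}{5} \left(- \frac{132}{263}\right) = \frac{\sqrt{-1335}}{5} \left(- \frac{132}{263}\right) = \frac{i \sqrt{1335}}{5} \left(- \frac{132}{263}\right) = - \frac{132 i \sqrt{1335}}{1315}$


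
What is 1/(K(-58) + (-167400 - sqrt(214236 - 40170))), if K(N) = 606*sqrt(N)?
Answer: -1/(167400 + sqrt(174066) - 606*I*sqrt(58)) ≈ -5.9544e-6 - 1.6375e-7*I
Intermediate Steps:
1/(K(-58) + (-167400 - sqrt(214236 - 40170))) = 1/(606*sqrt(-58) + (-167400 - sqrt(214236 - 40170))) = 1/(606*(I*sqrt(58)) + (-167400 - sqrt(174066))) = 1/(606*I*sqrt(58) + (-167400 - sqrt(174066))) = 1/(-167400 - sqrt(174066) + 606*I*sqrt(58))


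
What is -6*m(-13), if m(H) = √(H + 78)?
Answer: -6*√65 ≈ -48.374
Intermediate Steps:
m(H) = √(78 + H)
-6*m(-13) = -6*√(78 - 13) = -6*√65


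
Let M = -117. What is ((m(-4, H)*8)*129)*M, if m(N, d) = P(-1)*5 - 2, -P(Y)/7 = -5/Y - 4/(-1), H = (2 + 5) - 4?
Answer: 38275848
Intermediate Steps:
H = 3 (H = 7 - 4 = 3)
P(Y) = -28 + 35/Y (P(Y) = -7*(-5/Y - 4/(-1)) = -7*(-5/Y - 4*(-1)) = -7*(-5/Y + 4) = -7*(4 - 5/Y) = -28 + 35/Y)
m(N, d) = -317 (m(N, d) = (-28 + 35/(-1))*5 - 2 = (-28 + 35*(-1))*5 - 2 = (-28 - 35)*5 - 2 = -63*5 - 2 = -315 - 2 = -317)
((m(-4, H)*8)*129)*M = (-317*8*129)*(-117) = -2536*129*(-117) = -327144*(-117) = 38275848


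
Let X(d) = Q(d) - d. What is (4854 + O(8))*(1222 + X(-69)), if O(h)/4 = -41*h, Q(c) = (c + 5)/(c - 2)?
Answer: 324889950/71 ≈ 4.5759e+6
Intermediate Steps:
Q(c) = (5 + c)/(-2 + c)
X(d) = -d + (5 + d)/(-2 + d) (X(d) = (5 + d)/(-2 + d) - d = -d + (5 + d)/(-2 + d))
O(h) = -164*h (O(h) = 4*(-41*h) = -164*h)
(4854 + O(8))*(1222 + X(-69)) = (4854 - 164*8)*(1222 + (5 - 69 - 1*(-69)*(-2 - 69))/(-2 - 69)) = (4854 - 1312)*(1222 + (5 - 69 - 1*(-69)*(-71))/(-71)) = 3542*(1222 - (5 - 69 - 4899)/71) = 3542*(1222 - 1/71*(-4963)) = 3542*(1222 + 4963/71) = 3542*(91725/71) = 324889950/71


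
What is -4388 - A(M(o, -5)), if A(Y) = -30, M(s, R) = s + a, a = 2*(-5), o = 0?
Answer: -4358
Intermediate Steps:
a = -10
M(s, R) = -10 + s (M(s, R) = s - 10 = -10 + s)
-4388 - A(M(o, -5)) = -4388 - 1*(-30) = -4388 + 30 = -4358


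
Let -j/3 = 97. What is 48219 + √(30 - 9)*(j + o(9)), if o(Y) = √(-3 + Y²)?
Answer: 48219 + √21*(-291 + √78) ≈ 46926.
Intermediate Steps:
j = -291 (j = -3*97 = -291)
48219 + √(30 - 9)*(j + o(9)) = 48219 + √(30 - 9)*(-291 + √(-3 + 9²)) = 48219 + √21*(-291 + √(-3 + 81)) = 48219 + √21*(-291 + √78)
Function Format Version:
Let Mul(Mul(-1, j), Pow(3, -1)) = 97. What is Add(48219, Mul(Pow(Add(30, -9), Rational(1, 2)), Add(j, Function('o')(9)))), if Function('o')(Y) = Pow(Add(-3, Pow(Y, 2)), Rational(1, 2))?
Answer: Add(48219, Mul(Pow(21, Rational(1, 2)), Add(-291, Pow(78, Rational(1, 2))))) ≈ 46926.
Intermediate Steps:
j = -291 (j = Mul(-3, 97) = -291)
Add(48219, Mul(Pow(Add(30, -9), Rational(1, 2)), Add(j, Function('o')(9)))) = Add(48219, Mul(Pow(Add(30, -9), Rational(1, 2)), Add(-291, Pow(Add(-3, Pow(9, 2)), Rational(1, 2))))) = Add(48219, Mul(Pow(21, Rational(1, 2)), Add(-291, Pow(Add(-3, 81), Rational(1, 2))))) = Add(48219, Mul(Pow(21, Rational(1, 2)), Add(-291, Pow(78, Rational(1, 2)))))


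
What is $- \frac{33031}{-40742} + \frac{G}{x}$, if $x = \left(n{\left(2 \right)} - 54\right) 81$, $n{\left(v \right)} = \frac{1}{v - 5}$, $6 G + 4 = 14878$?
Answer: $\frac{44370013}{179305542} \approx 0.24745$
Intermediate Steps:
$G = 2479$ ($G = - \frac{2}{3} + \frac{1}{6} \cdot 14878 = - \frac{2}{3} + \frac{7439}{3} = 2479$)
$n{\left(v \right)} = \frac{1}{-5 + v}$
$x = -4401$ ($x = \left(\frac{1}{-5 + 2} - 54\right) 81 = \left(\frac{1}{-3} - 54\right) 81 = \left(- \frac{1}{3} - 54\right) 81 = \left(- \frac{163}{3}\right) 81 = -4401$)
$- \frac{33031}{-40742} + \frac{G}{x} = - \frac{33031}{-40742} + \frac{2479}{-4401} = \left(-33031\right) \left(- \frac{1}{40742}\right) + 2479 \left(- \frac{1}{4401}\right) = \frac{33031}{40742} - \frac{2479}{4401} = \frac{44370013}{179305542}$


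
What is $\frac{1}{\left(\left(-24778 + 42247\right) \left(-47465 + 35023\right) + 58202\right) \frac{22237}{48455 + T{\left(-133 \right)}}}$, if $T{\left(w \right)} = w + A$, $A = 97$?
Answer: $- \frac{48419}{4831902101752} \approx -1.0021 \cdot 10^{-8}$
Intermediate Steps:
$T{\left(w \right)} = 97 + w$ ($T{\left(w \right)} = w + 97 = 97 + w$)
$\frac{1}{\left(\left(-24778 + 42247\right) \left(-47465 + 35023\right) + 58202\right) \frac{22237}{48455 + T{\left(-133 \right)}}} = \frac{1}{\left(\left(-24778 + 42247\right) \left(-47465 + 35023\right) + 58202\right) \frac{22237}{48455 + \left(97 - 133\right)}} = \frac{1}{\left(17469 \left(-12442\right) + 58202\right) \frac{22237}{48455 - 36}} = \frac{1}{\left(-217349298 + 58202\right) \frac{22237}{48419}} = \frac{1}{\left(-217291096\right) 22237 \cdot \frac{1}{48419}} = - \frac{1}{217291096 \cdot \frac{22237}{48419}} = \left(- \frac{1}{217291096}\right) \frac{48419}{22237} = - \frac{48419}{4831902101752}$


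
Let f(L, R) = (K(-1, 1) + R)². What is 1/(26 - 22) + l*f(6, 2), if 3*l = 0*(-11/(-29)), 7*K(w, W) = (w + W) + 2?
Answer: ¼ ≈ 0.25000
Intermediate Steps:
K(w, W) = 2/7 + W/7 + w/7 (K(w, W) = ((w + W) + 2)/7 = ((W + w) + 2)/7 = (2 + W + w)/7 = 2/7 + W/7 + w/7)
l = 0 (l = (0*(-11/(-29)))/3 = (0*(-11*(-1/29)))/3 = (0*(11/29))/3 = (⅓)*0 = 0)
f(L, R) = (2/7 + R)² (f(L, R) = ((2/7 + (⅐)*1 + (⅐)*(-1)) + R)² = ((2/7 + ⅐ - ⅐) + R)² = (2/7 + R)²)
1/(26 - 22) + l*f(6, 2) = 1/(26 - 22) + 0*((2 + 7*2)²/49) = 1/4 + 0*((2 + 14)²/49) = ¼ + 0*((1/49)*16²) = ¼ + 0*((1/49)*256) = ¼ + 0*(256/49) = ¼ + 0 = ¼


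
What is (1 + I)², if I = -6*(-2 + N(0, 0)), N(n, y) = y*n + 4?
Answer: 121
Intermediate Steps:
N(n, y) = 4 + n*y (N(n, y) = n*y + 4 = 4 + n*y)
I = -12 (I = -6*(-2 + (4 + 0*0)) = -6*(-2 + (4 + 0)) = -6*(-2 + 4) = -6*2 = -12)
(1 + I)² = (1 - 12)² = (-11)² = 121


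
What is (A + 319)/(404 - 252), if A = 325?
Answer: 161/38 ≈ 4.2368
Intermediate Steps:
(A + 319)/(404 - 252) = (325 + 319)/(404 - 252) = 644/152 = 644*(1/152) = 161/38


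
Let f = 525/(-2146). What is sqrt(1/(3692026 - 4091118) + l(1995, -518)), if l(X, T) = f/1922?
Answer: I*sqrt(5718095630506562)/6637498598 ≈ 0.011393*I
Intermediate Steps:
f = -525/2146 (f = 525*(-1/2146) = -525/2146 ≈ -0.24464)
l(X, T) = -525/4124612 (l(X, T) = -525/2146/1922 = -525/2146*1/1922 = -525/4124612)
sqrt(1/(3692026 - 4091118) + l(1995, -518)) = sqrt(1/(3692026 - 4091118) - 525/4124612) = sqrt(1/(-399092) - 525/4124612) = sqrt(-1/399092 - 525/4124612) = sqrt(-26705989/205762456538) = I*sqrt(5718095630506562)/6637498598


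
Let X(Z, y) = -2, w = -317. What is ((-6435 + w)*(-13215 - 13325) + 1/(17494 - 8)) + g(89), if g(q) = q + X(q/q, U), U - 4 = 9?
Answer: 3133459148163/17486 ≈ 1.7920e+8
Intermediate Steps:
U = 13 (U = 4 + 9 = 13)
g(q) = -2 + q (g(q) = q - 2 = -2 + q)
((-6435 + w)*(-13215 - 13325) + 1/(17494 - 8)) + g(89) = ((-6435 - 317)*(-13215 - 13325) + 1/(17494 - 8)) + (-2 + 89) = (-6752*(-26540) + 1/17486) + 87 = (179198080 + 1/17486) + 87 = 3133457626881/17486 + 87 = 3133459148163/17486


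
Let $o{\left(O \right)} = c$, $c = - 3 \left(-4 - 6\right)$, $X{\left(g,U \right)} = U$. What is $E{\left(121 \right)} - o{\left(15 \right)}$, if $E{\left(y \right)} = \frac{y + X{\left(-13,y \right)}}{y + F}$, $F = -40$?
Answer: $- \frac{2188}{81} \approx -27.012$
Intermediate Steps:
$E{\left(y \right)} = \frac{2 y}{-40 + y}$ ($E{\left(y \right)} = \frac{y + y}{y - 40} = \frac{2 y}{-40 + y}$)
$c = 30$ ($c = \left(-3\right) \left(-10\right) = 30$)
$o{\left(O \right)} = 30$
$E{\left(121 \right)} - o{\left(15 \right)} = 2 \cdot 121 \frac{1}{-40 + 121} - 30 = 2 \cdot 121 \cdot \frac{1}{81} - 30 = \frac{242}{81} - 30 = - \frac{2188}{81}$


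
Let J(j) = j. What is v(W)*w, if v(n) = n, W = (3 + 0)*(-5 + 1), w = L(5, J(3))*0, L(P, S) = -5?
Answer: 0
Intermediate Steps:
w = 0 (w = -5*0 = 0)
W = -12 (W = 3*(-4) = -12)
v(W)*w = -12*0 = 0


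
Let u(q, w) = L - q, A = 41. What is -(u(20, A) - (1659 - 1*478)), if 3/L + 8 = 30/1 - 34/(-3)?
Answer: 120091/100 ≈ 1200.9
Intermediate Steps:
L = 9/100 (L = 3/(-8 + (30/1 - 34/(-3))) = 3/(-8 + (30*1 - 34*(-1/3))) = 3/(-8 + (30 + 34/3)) = 3/(-8 + 124/3) = 3/(100/3) = 3*(3/100) = 9/100 ≈ 0.090000)
u(q, w) = 9/100 - q
-(u(20, A) - (1659 - 1*478)) = -((9/100 - 1*20) - (1659 - 1*478)) = -((9/100 - 20) - (1659 - 478)) = -(-1991/100 - 1*1181) = -(-1991/100 - 1181) = -1*(-120091/100) = 120091/100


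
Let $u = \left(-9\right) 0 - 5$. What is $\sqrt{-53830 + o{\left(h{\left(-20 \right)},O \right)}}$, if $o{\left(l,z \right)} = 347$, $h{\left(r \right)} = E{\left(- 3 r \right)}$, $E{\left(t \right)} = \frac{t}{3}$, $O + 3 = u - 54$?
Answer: $i \sqrt{53483} \approx 231.26 i$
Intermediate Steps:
$u = -5$ ($u = 0 - 5 = -5$)
$O = -62$ ($O = -3 - 59 = -62$)
$E{\left(t \right)} = \frac{t}{3}$ ($E{\left(t \right)} = t \frac{1}{3} = \frac{t}{3}$)
$h{\left(r \right)} = - r$ ($h{\left(r \right)} = \frac{\left(-3\right) r}{3} = - r$)
$\sqrt{-53830 + o{\left(h{\left(-20 \right)},O \right)}} = \sqrt{-53830 + 347} = \sqrt{-53483} = i \sqrt{53483}$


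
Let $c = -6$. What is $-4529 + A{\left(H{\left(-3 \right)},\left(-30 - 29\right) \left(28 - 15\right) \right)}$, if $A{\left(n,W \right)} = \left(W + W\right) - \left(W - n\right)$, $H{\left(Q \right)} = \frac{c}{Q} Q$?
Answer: $-5302$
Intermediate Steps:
$H{\left(Q \right)} = -6$ ($H{\left(Q \right)} = - \frac{6}{Q} Q = -6$)
$A{\left(n,W \right)} = W + n$ ($A{\left(n,W \right)} = 2 W - \left(W - n\right) = W + n$)
$-4529 + A{\left(H{\left(-3 \right)},\left(-30 - 29\right) \left(28 - 15\right) \right)} = -4529 + \left(\left(-30 - 29\right) \left(28 - 15\right) - 6\right) = -4529 - 773 = -5302$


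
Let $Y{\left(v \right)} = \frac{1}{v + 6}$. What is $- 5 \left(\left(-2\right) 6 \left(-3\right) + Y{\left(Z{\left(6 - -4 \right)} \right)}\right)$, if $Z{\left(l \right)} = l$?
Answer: $- \frac{2885}{16} \approx -180.31$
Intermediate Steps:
$Y{\left(v \right)} = \frac{1}{6 + v}$
$- 5 \left(\left(-2\right) 6 \left(-3\right) + Y{\left(Z{\left(6 - -4 \right)} \right)}\right) = - 5 \left(\left(-2\right) 6 \left(-3\right) + \frac{1}{6 + \left(6 - -4\right)}\right) = - 5 \left(\left(-12\right) \left(-3\right) + \frac{1}{6 + \left(6 + 4\right)}\right) = - 5 \left(36 + \frac{1}{6 + 10}\right) = - 5 \left(36 + \frac{1}{16}\right) = - \frac{5 \cdot 577}{16} = \left(-1\right) \frac{2885}{16} = - \frac{2885}{16}$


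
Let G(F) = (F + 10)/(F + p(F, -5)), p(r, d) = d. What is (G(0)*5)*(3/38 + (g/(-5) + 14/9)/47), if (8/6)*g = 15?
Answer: -10315/16074 ≈ -0.64172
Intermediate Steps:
g = 45/4 (g = (3/4)*15 = 45/4 ≈ 11.250)
G(F) = (10 + F)/(-5 + F) (G(F) = (F + 10)/(F - 5) = (10 + F)/(-5 + F))
(G(0)*5)*(3/38 + (g/(-5) + 14/9)/47) = (((10 + 0)/(-5 + 0))*5)*(3/38 + ((45/4)/(-5) + 14/9)/47) = ((10/(-5))*5)*(3*(1/38) + ((45/4)*(-1/5) + 14*(1/9))*(1/47)) = (-1/5*10*5)*(3/38 + (-9/4 + 14/9)*(1/47)) = (-2*5)*(3/38 - 25/36*1/47) = -10*(3/38 - 25/1692) = -10*2063/32148 = -10315/16074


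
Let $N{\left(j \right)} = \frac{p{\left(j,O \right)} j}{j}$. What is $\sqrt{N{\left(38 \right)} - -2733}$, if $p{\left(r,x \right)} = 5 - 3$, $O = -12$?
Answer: $\sqrt{2735} \approx 52.297$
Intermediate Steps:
$p{\left(r,x \right)} = 2$
$N{\left(j \right)} = 2$ ($N{\left(j \right)} = \frac{2 j}{j} = 2$)
$\sqrt{N{\left(38 \right)} - -2733} = \sqrt{2 - -2733} = \sqrt{2 + 2733} = \sqrt{2735}$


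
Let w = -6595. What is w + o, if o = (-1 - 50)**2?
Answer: -3994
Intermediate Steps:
o = 2601 (o = (-51)**2 = 2601)
w + o = -6595 + 2601 = -3994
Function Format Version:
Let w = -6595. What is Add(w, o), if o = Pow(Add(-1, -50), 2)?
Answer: -3994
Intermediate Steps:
o = 2601 (o = Pow(-51, 2) = 2601)
Add(w, o) = Add(-6595, 2601) = -3994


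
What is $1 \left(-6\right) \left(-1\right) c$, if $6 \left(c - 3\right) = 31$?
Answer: $49$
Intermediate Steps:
$c = \frac{49}{6}$ ($c = 3 + \frac{1}{6} \cdot 31 = 3 + \frac{31}{6} = \frac{49}{6} \approx 8.1667$)
$1 \left(-6\right) \left(-1\right) c = 1 \left(-6\right) \left(-1\right) \frac{49}{6} = \left(-6\right) \left(-1\right) \frac{49}{6} = 6 \cdot \frac{49}{6} = 49$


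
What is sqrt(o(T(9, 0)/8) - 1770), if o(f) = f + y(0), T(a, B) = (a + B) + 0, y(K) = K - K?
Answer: I*sqrt(28302)/4 ≈ 42.058*I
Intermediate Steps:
y(K) = 0
T(a, B) = B + a (T(a, B) = (B + a) + 0 = B + a)
o(f) = f (o(f) = f + 0 = f)
sqrt(o(T(9, 0)/8) - 1770) = sqrt((0 + 9)/8 - 1770) = sqrt(9*(1/8) - 1770) = sqrt(9/8 - 1770) = sqrt(-14151/8) = I*sqrt(28302)/4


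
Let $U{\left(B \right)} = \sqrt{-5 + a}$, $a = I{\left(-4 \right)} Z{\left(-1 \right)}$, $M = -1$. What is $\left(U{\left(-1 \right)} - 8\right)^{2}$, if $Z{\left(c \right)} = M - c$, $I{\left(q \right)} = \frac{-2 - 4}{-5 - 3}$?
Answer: $\left(8 - i \sqrt{5}\right)^{2} \approx 59.0 - 35.777 i$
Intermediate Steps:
$I{\left(q \right)} = \frac{3}{4}$ ($I{\left(q \right)} = - \frac{6}{-8} = \left(-6\right) \left(- \frac{1}{8}\right) = \frac{3}{4}$)
$Z{\left(c \right)} = -1 - c$
$a = 0$ ($a = \frac{3 \left(-1 - -1\right)}{4} = \frac{3 \left(-1 + 1\right)}{4} = \frac{3}{4} \cdot 0 = 0$)
$U{\left(B \right)} = i \sqrt{5}$ ($U{\left(B \right)} = \sqrt{-5 + 0} = \sqrt{-5} = i \sqrt{5}$)
$\left(U{\left(-1 \right)} - 8\right)^{2} = \left(i \sqrt{5} - 8\right)^{2} = \left(-8 + i \sqrt{5}\right)^{2}$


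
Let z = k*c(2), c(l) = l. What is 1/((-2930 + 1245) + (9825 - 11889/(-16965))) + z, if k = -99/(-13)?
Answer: 3038378263/199487873 ≈ 15.231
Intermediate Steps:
k = 99/13 (k = -99*(-1/13) = 99/13 ≈ 7.6154)
z = 198/13 (z = (99/13)*2 = 198/13 ≈ 15.231)
1/((-2930 + 1245) + (9825 - 11889/(-16965))) + z = 1/((-2930 + 1245) + (9825 - 11889/(-16965))) + 198/13 = 1/(-1685 + (9825 - 11889*(-1/16965))) + 198/13 = 1/(-1685 + (9825 + 1321/1885)) + 198/13 = 1/(-1685 + 18521446/1885) + 198/13 = 1/(15345221/1885) + 198/13 = 1885/15345221 + 198/13 = 3038378263/199487873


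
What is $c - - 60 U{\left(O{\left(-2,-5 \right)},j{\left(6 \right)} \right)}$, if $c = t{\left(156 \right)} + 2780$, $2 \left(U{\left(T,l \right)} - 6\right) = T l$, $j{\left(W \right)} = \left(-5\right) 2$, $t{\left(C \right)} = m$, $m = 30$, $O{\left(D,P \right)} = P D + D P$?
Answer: $-2830$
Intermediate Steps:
$O{\left(D,P \right)} = 2 D P$ ($O{\left(D,P \right)} = D P + D P = 2 D P$)
$t{\left(C \right)} = 30$
$j{\left(W \right)} = -10$
$U{\left(T,l \right)} = 6 + \frac{T l}{2}$
$c = 2810$ ($c = 30 + 2780 = 2810$)
$c - - 60 U{\left(O{\left(-2,-5 \right)},j{\left(6 \right)} \right)} = 2810 - - 60 \left(6 + \frac{1}{2} \cdot 2 \left(-2\right) \left(-5\right) \left(-10\right)\right) = 2810 - - 60 \left(6 + \frac{1}{2} \cdot 20 \left(-10\right)\right) = 2810 - - 60 \left(6 - 100\right) = 2810 - \left(-60\right) \left(-94\right) = 2810 - 5640 = -2830$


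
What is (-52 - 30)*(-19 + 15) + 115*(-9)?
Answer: -707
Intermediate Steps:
(-52 - 30)*(-19 + 15) + 115*(-9) = -82*(-4) - 1035 = 328 - 1035 = -707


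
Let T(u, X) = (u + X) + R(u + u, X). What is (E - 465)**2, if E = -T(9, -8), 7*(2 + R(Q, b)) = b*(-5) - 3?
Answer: 10791225/49 ≈ 2.2023e+5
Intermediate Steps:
R(Q, b) = -17/7 - 5*b/7 (R(Q, b) = -2 + (b*(-5) - 3)/7 = -2 + (-5*b - 3)/7 = -2 + (-3 - 5*b)/7 = -2 + (-3/7 - 5*b/7) = -17/7 - 5*b/7)
T(u, X) = -17/7 + u + 2*X/7 (T(u, X) = (u + X) + (-17/7 - 5*X/7) = (X + u) + (-17/7 - 5*X/7) = -17/7 + u + 2*X/7)
E = -30/7 (E = -(-17/7 + 9 + (2/7)*(-8)) = -(-17/7 + 9 - 16/7) = -1*30/7 = -30/7 ≈ -4.2857)
(E - 465)**2 = (-30/7 - 465)**2 = (-3285/7)**2 = 10791225/49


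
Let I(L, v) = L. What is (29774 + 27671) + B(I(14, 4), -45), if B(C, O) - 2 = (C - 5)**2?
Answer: 57528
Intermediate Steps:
B(C, O) = 2 + (-5 + C)**2 (B(C, O) = 2 + (C - 5)**2 = 2 + (-5 + C)**2)
(29774 + 27671) + B(I(14, 4), -45) = (29774 + 27671) + (2 + (-5 + 14)**2) = 57445 + (2 + 9**2) = 57445 + (2 + 81) = 57445 + 83 = 57528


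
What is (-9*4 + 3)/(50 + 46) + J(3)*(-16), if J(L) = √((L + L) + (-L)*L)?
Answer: -11/32 - 16*I*√3 ≈ -0.34375 - 27.713*I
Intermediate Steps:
J(L) = √(-L² + 2*L) (J(L) = √(2*L - L²) = √(-L² + 2*L))
(-9*4 + 3)/(50 + 46) + J(3)*(-16) = (-9*4 + 3)/(50 + 46) + √(3*(2 - 1*3))*(-16) = (-36 + 3)/96 + √(3*(2 - 3))*(-16) = -33*1/96 + √(3*(-1))*(-16) = -11/32 + √(-3)*(-16) = -11/32 + (I*√3)*(-16) = -11/32 - 16*I*√3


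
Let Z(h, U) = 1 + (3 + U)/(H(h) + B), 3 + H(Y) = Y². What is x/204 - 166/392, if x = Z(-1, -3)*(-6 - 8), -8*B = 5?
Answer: -4919/9996 ≈ -0.49210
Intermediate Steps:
B = -5/8 (B = -⅛*5 = -5/8 ≈ -0.62500)
H(Y) = -3 + Y²
Z(h, U) = 1 + (3 + U)/(-29/8 + h²) (Z(h, U) = 1 + (3 + U)/((-3 + h²) - 5/8) = 1 + (3 + U)/(-29/8 + h²))
x = -14 (x = ((-5 + 8*(-3) + 8*(-1)²)/(-29 + 8*(-1)²))*(-6 - 8) = ((-5 - 24 + 8*1)/(-29 + 8*1))*(-14) = ((-5 - 24 + 8)/(-29 + 8))*(-14) = (-21/(-21))*(-14) = -1/21*(-21)*(-14) = 1*(-14) = -14)
x/204 - 166/392 = -14/204 - 166/392 = -14*1/204 - 166*1/392 = -7/102 - 83/196 = -4919/9996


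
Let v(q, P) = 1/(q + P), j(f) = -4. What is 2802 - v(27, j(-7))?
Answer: 64445/23 ≈ 2802.0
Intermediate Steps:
v(q, P) = 1/(P + q)
2802 - v(27, j(-7)) = 2802 - 1/(-4 + 27) = 2802 - 1/23 = 64445/23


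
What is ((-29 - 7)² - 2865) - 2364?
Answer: -3933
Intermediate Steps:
((-29 - 7)² - 2865) - 2364 = ((-36)² - 2865) - 2364 = (1296 - 2865) - 2364 = -1569 - 2364 = -3933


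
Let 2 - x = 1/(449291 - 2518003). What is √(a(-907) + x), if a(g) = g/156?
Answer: I*√6206712120259482/40339884 ≈ 1.953*I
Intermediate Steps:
a(g) = g/156 (a(g) = g*(1/156) = g/156)
x = 4137425/2068712 (x = 2 - 1/(449291 - 2518003) = 2 - 1/(-2068712) = 2 - 1*(-1/2068712) = 2 + 1/2068712 = 4137425/2068712 ≈ 2.0000)
√(a(-907) + x) = √((1/156)*(-907) + 4137425/2068712) = √(-907/156 + 4137425/2068712) = √(-307720871/80679768) = I*√6206712120259482/40339884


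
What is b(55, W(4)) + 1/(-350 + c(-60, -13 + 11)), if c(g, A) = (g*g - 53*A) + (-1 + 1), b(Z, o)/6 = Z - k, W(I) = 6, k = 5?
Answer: 1006801/3356 ≈ 300.00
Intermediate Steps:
b(Z, o) = -30 + 6*Z (b(Z, o) = 6*(Z - 1*5) = 6*(Z - 5) = 6*(-5 + Z) = -30 + 6*Z)
c(g, A) = g**2 - 53*A (c(g, A) = (g**2 - 53*A) + 0 = g**2 - 53*A)
b(55, W(4)) + 1/(-350 + c(-60, -13 + 11)) = (-30 + 6*55) + 1/(-350 + ((-60)**2 - 53*(-13 + 11))) = (-30 + 330) + 1/(-350 + (3600 - 53*(-2))) = 300 + 1/(-350 + (3600 + 106)) = 300 + 1/(-350 + 3706) = 300 + 1/3356 = 1006801/3356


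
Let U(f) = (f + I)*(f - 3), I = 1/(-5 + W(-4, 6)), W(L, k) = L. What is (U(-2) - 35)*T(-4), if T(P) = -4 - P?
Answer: 0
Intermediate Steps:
I = -⅑ (I = 1/(-5 - 4) = 1/(-9) = -⅑ ≈ -0.11111)
U(f) = (-3 + f)*(-⅑ + f) (U(f) = (f - ⅑)*(f - 3) = (-⅑ + f)*(-3 + f) = (-3 + f)*(-⅑ + f))
(U(-2) - 35)*T(-4) = ((⅓ + (-2)² - 28/9*(-2)) - 35)*(-4 - 1*(-4)) = ((⅓ + 4 + 56/9) - 35)*(-4 + 4) = (95/9 - 35)*0 = -220/9*0 = 0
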